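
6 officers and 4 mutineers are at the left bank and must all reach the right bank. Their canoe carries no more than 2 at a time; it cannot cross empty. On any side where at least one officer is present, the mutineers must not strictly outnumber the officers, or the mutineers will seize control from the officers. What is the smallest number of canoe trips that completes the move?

17

Counting alone: each trip to the right bank takes at most 2 across and each return brings at least 1 back, so after t trips out (and t−1 returns) at most 2t − (t−1) of the 10 are across; that first reaches 10 at t = 9, so at least 17 crossings are needed.
The plan below uses exactly 17 crossings, so it is optimal:
1. 2 mutineers → the right bank.  (the left bank: 6O 2M; the right bank: 0O 2M)
2. 1 mutineer ← the left bank.  (the left bank: 6O 3M; the right bank: 0O 1M)
3. 2 mutineers → the right bank.  (the left bank: 6O 1M; the right bank: 0O 3M)
4. 1 mutineer ← the left bank.  (the left bank: 6O 2M; the right bank: 0O 2M)
5. 2 officers → the right bank.  (the left bank: 4O 2M; the right bank: 2O 2M)
6. 1 mutineer ← the left bank.  (the left bank: 4O 3M; the right bank: 2O 1M)
7. 1 officer and 1 mutineer → the right bank.  (the left bank: 3O 2M; the right bank: 3O 2M)
8. 1 mutineer ← the left bank.  (the left bank: 3O 3M; the right bank: 3O 1M)
9. 2 mutineers → the right bank.  (the left bank: 3O 1M; the right bank: 3O 3M)
10. 1 mutineer ← the left bank.  (the left bank: 3O 2M; the right bank: 3O 2M)
11. 1 officer and 1 mutineer → the right bank.  (the left bank: 2O 1M; the right bank: 4O 3M)
12. 1 mutineer ← the left bank.  (the left bank: 2O 2M; the right bank: 4O 2M)
13. 2 mutineers → the right bank.  (the left bank: 2O 0M; the right bank: 4O 4M)
14. 1 mutineer ← the left bank.  (the left bank: 2O 1M; the right bank: 4O 3M)
15. 1 officer and 1 mutineer → the right bank.  (the left bank: 1O 0M; the right bank: 5O 4M)
16. 1 mutineer ← the left bank.  (the left bank: 1O 1M; the right bank: 5O 3M)
17. 1 officer and 1 mutineer → the right bank.  (the left bank: 0O 0M; the right bank: 6O 4M)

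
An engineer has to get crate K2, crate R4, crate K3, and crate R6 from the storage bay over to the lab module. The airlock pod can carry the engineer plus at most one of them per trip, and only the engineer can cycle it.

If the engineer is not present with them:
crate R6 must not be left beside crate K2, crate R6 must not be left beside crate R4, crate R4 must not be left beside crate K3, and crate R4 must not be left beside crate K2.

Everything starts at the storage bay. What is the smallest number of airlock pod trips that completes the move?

impossible

Whatever the first load, the items left behind include a forbidden pair without the engineer. No opening move is safe, so no plan exists.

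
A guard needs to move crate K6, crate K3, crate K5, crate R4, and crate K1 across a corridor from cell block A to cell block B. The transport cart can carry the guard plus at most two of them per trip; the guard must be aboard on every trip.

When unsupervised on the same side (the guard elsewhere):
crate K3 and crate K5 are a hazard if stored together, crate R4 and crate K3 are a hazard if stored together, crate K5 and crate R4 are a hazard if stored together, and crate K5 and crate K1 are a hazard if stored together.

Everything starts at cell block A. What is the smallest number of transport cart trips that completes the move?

Counting alone: the guard can take at most 2 across per trip to cell block B, so moving all 5 needs at least 3 loaded trips out, with a return between consecutive ones — at least 5 crossings.
The safety rule pushes this higher. Following every safe sequence of crossings, the most of the 5 that can be at cell block B as the transport cart arrives there on crossing 5 is 4 — never all 5.
So no plan with fewer than 7 crossings exists, and this one achieves 7:
1. Guard goes to cell block B with crate K3 and crate K5.
2. Guard goes back to cell block A with crate K3.
3. Guard goes to cell block B with crate K3 and crate K6.
4. Guard goes back to cell block A with crate K3.
5. Guard goes to cell block B with crate K1 and crate K3.
6. Guard goes back to cell block A with crate K5.
7. Guard goes to cell block B with crate K5 and crate R4.

7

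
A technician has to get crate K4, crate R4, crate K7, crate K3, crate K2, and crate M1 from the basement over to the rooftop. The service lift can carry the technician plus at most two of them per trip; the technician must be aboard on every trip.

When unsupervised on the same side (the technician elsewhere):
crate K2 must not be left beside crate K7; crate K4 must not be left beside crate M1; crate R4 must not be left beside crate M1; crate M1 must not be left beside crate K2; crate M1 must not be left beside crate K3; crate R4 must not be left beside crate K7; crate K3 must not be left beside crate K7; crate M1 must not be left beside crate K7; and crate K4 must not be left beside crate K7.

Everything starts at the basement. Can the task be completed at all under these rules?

No

Following every safe sequence of crossings from the start, the most of the 6 that can be at the rooftop as the service lift arrives there on crossings 1, 3 is 2, 3 respectively; the best ever achieved is 3 of 6.
From crossing 5 on, no configuration arises that was not already reachable earlier: only 12 distinct safe configurations (who is on which side, and where the service lift is) can ever be reached, none of them has everyone across, and every continuation just revisits them. So no valid plan exists.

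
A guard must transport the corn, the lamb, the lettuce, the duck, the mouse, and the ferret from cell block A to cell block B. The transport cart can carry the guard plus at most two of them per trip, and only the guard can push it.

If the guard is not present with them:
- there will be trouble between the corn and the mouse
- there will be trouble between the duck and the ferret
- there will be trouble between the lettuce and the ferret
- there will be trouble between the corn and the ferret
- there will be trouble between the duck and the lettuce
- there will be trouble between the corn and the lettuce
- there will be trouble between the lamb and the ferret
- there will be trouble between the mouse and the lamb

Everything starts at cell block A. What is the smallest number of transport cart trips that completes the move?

impossible

Whatever the first load, the items left behind include a forbidden pair without the guard. No opening move is safe, so no plan exists.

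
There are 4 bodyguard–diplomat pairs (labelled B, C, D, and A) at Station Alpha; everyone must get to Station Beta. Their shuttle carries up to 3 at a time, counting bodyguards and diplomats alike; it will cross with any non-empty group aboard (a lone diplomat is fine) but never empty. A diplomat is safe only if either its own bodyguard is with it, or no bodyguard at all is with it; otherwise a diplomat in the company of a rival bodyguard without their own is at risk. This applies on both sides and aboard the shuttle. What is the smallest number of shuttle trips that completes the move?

Counting alone: each trip to Station Beta takes at most 3 across and each return brings at least 1 back, so after t trips out (and t−1 returns) at most 3t − (t−1) of the 8 are across; that first reaches 8 at t = 4, so at least 7 crossings are needed.
The safety rule pushes this higher. Following every safe sequence of crossings, the most of the 8 that can be at Station Beta as the shuttle arrives there on crossing 7 is 7 — never all 8.
So no plan with fewer than 9 crossings exists, and this one achieves 9:
1. bodyguard B and diplomat B cross → Station Beta.
2. bodyguard B crosses ← Station Alpha.
3. bodyguard B, bodyguard C, and diplomat C cross → Station Beta.
4. bodyguard B and diplomat B cross ← Station Alpha.
5. bodyguard A, bodyguard B, and bodyguard D cross → Station Beta.
6. diplomat C crosses ← Station Alpha.
7. diplomat B and diplomat C cross → Station Beta.
8. diplomat B crosses ← Station Alpha.
9. diplomat A, diplomat B, and diplomat D cross → Station Beta.

9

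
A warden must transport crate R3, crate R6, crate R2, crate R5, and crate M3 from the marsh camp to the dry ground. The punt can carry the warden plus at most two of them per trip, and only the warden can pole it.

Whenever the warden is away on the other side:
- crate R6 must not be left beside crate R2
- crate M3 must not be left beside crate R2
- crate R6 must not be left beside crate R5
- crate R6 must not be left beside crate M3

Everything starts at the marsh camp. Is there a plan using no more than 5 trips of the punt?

Counting alone: the warden can take at most 2 across per trip to the dry ground, so moving all 5 needs at least 3 loaded trips out, with a return between consecutive ones — at least 5 crossings.
The safety rule pushes this higher. Following every safe sequence of crossings, the most of the 5 that can be at the dry ground as the punt arrives there on crossing 5 is 4 — never all 5.
So the move cannot be finished within 5 crossings. (The shortest complete plan takes 7:)
1. Warden goes to the dry ground with crate R2 and crate R6.  [the marsh camp: crate M3, crate R3, crate R5 | the dry ground: crate R2, crate R6]
2. Warden goes back to the marsh camp with crate R6.  [the marsh camp: crate M3, crate R3, crate R5, crate R6 | the dry ground: crate R2]
3. Warden goes to the dry ground with crate R3 and crate R6.  [the marsh camp: crate M3, crate R5 | the dry ground: crate R2, crate R3, crate R6]
4. Warden goes back to the marsh camp with crate R6.  [the marsh camp: crate M3, crate R5, crate R6 | the dry ground: crate R2, crate R3]
5. Warden goes to the dry ground with crate R5 and crate R6.  [the marsh camp: crate M3 | the dry ground: crate R2, crate R3, crate R5, crate R6]
6. Warden goes back to the marsh camp with crate R6.  [the marsh camp: crate M3, crate R6 | the dry ground: crate R2, crate R3, crate R5]
7. Warden goes to the dry ground with crate M3 and crate R6.  [the marsh camp: — | the dry ground: crate M3, crate R2, crate R3, crate R5, crate R6]

No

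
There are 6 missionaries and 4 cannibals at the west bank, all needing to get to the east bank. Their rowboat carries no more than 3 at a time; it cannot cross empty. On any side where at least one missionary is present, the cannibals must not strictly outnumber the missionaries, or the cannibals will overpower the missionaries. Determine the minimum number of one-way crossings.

Counting alone: each trip to the east bank takes at most 3 across and each return brings at least 1 back, so after t trips out (and t−1 returns) at most 3t − (t−1) of the 10 are across; that first reaches 10 at t = 5, so at least 9 crossings are needed.
The plan below uses exactly 9 crossings, so it is optimal:
1. 2 cannibals → the east bank.  (the west bank: 6M 2C; the east bank: 0M 2C)
2. 1 cannibal ← the west bank.  (the west bank: 6M 3C; the east bank: 0M 1C)
3. 3 cannibals → the east bank.  (the west bank: 6M 0C; the east bank: 0M 4C)
4. 1 cannibal ← the west bank.  (the west bank: 6M 1C; the east bank: 0M 3C)
5. 3 missionaries → the east bank.  (the west bank: 3M 1C; the east bank: 3M 3C)
6. 1 cannibal ← the west bank.  (the west bank: 3M 2C; the east bank: 3M 2C)
7. 1 missionary and 2 cannibals → the east bank.  (the west bank: 2M 0C; the east bank: 4M 4C)
8. 1 cannibal ← the west bank.  (the west bank: 2M 1C; the east bank: 4M 3C)
9. 2 missionaries and 1 cannibal → the east bank.  (the west bank: 0M 0C; the east bank: 6M 4C)

9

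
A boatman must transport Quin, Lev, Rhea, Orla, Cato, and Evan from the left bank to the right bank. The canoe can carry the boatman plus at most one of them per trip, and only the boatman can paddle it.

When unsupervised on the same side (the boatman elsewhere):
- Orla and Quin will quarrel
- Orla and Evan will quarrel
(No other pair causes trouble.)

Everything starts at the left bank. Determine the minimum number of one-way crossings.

Counting alone: the boatman can take at most 1 across per trip to the right bank, so moving all 6 needs at least 6 loaded trips out, with a return between consecutive ones — at least 11 crossings.
The safety rule pushes this higher. Following every safe sequence of crossings, the most of the 6 that can be at the right bank as the canoe arrives there on crossing 11 is 5 — never all 6.
So no plan with fewer than 13 crossings exists, and this one achieves 13:
1. Boatman goes to the right bank with Orla.
2. Boatman goes back to the left bank alone.
3. Boatman goes to the right bank with Quin.
4. Boatman goes back to the left bank with Orla.
5. Boatman goes to the right bank with Evan.
6. Boatman goes back to the left bank alone.
7. Boatman goes to the right bank with Lev.
8. Boatman goes back to the left bank alone.
9. Boatman goes to the right bank with Rhea.
10. Boatman goes back to the left bank alone.
11. Boatman goes to the right bank with Cato.
12. Boatman goes back to the left bank alone.
13. Boatman goes to the right bank with Orla.

13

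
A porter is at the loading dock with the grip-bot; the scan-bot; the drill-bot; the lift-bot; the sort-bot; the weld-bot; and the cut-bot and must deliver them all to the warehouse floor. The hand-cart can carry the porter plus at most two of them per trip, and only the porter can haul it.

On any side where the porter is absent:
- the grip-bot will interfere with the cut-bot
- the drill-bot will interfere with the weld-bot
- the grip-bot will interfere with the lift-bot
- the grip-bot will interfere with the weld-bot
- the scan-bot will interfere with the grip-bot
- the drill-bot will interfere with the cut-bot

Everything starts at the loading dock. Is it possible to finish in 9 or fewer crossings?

Yes — this plan uses 9 crossings (≤ 9):
1. Porter goes to the warehouse floor with the drill-bot and the grip-bot.  [the loading dock: the cut-bot, the lift-bot, the scan-bot, the sort-bot, the weld-bot | the warehouse floor: the drill-bot, the grip-bot]
2. Porter goes back to the loading dock alone.  [the loading dock: the cut-bot, the lift-bot, the scan-bot, the sort-bot, the weld-bot | the warehouse floor: the drill-bot, the grip-bot]
3. Porter goes to the warehouse floor with the sort-bot.  [the loading dock: the cut-bot, the lift-bot, the scan-bot, the weld-bot | the warehouse floor: the drill-bot, the grip-bot, the sort-bot]
4. Porter goes back to the loading dock alone.  [the loading dock: the cut-bot, the lift-bot, the scan-bot, the weld-bot | the warehouse floor: the drill-bot, the grip-bot, the sort-bot]
5. Porter goes to the warehouse floor with the lift-bot and the scan-bot.  [the loading dock: the cut-bot, the weld-bot | the warehouse floor: the drill-bot, the grip-bot, the lift-bot, the scan-bot, the sort-bot]
6. Porter goes back to the loading dock with the grip-bot.  [the loading dock: the cut-bot, the grip-bot, the weld-bot | the warehouse floor: the drill-bot, the lift-bot, the scan-bot, the sort-bot]
7. Porter goes to the warehouse floor with the cut-bot and the weld-bot.  [the loading dock: the grip-bot | the warehouse floor: the cut-bot, the drill-bot, the lift-bot, the scan-bot, the sort-bot, the weld-bot]
8. Porter goes back to the loading dock with the drill-bot.  [the loading dock: the drill-bot, the grip-bot | the warehouse floor: the cut-bot, the lift-bot, the scan-bot, the sort-bot, the weld-bot]
9. Porter goes to the warehouse floor with the drill-bot and the grip-bot.  [the loading dock: — | the warehouse floor: the cut-bot, the drill-bot, the grip-bot, the lift-bot, the scan-bot, the sort-bot, the weld-bot]

Yes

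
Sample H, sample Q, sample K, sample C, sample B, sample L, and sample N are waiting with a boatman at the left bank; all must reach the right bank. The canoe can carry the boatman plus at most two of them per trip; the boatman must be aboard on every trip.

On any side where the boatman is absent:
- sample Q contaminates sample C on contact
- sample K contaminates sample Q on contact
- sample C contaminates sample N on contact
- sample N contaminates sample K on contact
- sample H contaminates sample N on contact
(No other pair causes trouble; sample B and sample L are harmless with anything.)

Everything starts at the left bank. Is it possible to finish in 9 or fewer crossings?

Yes — this plan uses 9 crossings (≤ 9):
1. Boatman goes to the right bank with sample N and sample Q.  [the left bank: sample B, sample C, sample H, sample K, sample L | the right bank: sample N, sample Q]
2. Boatman goes back to the left bank alone.  [the left bank: sample B, sample C, sample H, sample K, sample L | the right bank: sample N, sample Q]
3. Boatman goes to the right bank with sample H.  [the left bank: sample B, sample C, sample K, sample L | the right bank: sample H, sample N, sample Q]
4. Boatman goes back to the left bank with sample N.  [the left bank: sample B, sample C, sample K, sample L, sample N | the right bank: sample H, sample Q]
5. Boatman goes to the right bank with sample C and sample K.  [the left bank: sample B, sample L, sample N | the right bank: sample C, sample H, sample K, sample Q]
6. Boatman goes back to the left bank with sample Q.  [the left bank: sample B, sample L, sample N, sample Q | the right bank: sample C, sample H, sample K]
7. Boatman goes to the right bank with sample B and sample L.  [the left bank: sample N, sample Q | the right bank: sample B, sample C, sample H, sample K, sample L]
8. Boatman goes back to the left bank alone.  [the left bank: sample N, sample Q | the right bank: sample B, sample C, sample H, sample K, sample L]
9. Boatman goes to the right bank with sample N and sample Q.  [the left bank: — | the right bank: sample B, sample C, sample H, sample K, sample L, sample N, sample Q]

Yes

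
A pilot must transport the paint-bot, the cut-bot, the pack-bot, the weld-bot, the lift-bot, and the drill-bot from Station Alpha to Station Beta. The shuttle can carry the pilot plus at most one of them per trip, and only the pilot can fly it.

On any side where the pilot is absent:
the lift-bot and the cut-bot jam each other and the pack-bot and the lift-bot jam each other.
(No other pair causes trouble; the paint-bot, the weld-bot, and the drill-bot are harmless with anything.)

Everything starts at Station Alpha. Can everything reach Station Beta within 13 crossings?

Yes

Yes — this plan uses 13 crossings (≤ 13):
1. Pilot goes to Station Beta with the lift-bot.  [Station Alpha: the cut-bot, the drill-bot, the pack-bot, the paint-bot, the weld-bot | Station Beta: the lift-bot]
2. Pilot goes back to Station Alpha alone.  [Station Alpha: the cut-bot, the drill-bot, the pack-bot, the paint-bot, the weld-bot | Station Beta: the lift-bot]
3. Pilot goes to Station Beta with the paint-bot.  [Station Alpha: the cut-bot, the drill-bot, the pack-bot, the weld-bot | Station Beta: the lift-bot, the paint-bot]
4. Pilot goes back to Station Alpha alone.  [Station Alpha: the cut-bot, the drill-bot, the pack-bot, the weld-bot | Station Beta: the lift-bot, the paint-bot]
5. Pilot goes to Station Beta with the cut-bot.  [Station Alpha: the drill-bot, the pack-bot, the weld-bot | Station Beta: the cut-bot, the lift-bot, the paint-bot]
6. Pilot goes back to Station Alpha with the lift-bot.  [Station Alpha: the drill-bot, the lift-bot, the pack-bot, the weld-bot | Station Beta: the cut-bot, the paint-bot]
7. Pilot goes to Station Beta with the pack-bot.  [Station Alpha: the drill-bot, the lift-bot, the weld-bot | Station Beta: the cut-bot, the pack-bot, the paint-bot]
8. Pilot goes back to Station Alpha alone.  [Station Alpha: the drill-bot, the lift-bot, the weld-bot | Station Beta: the cut-bot, the pack-bot, the paint-bot]
9. Pilot goes to Station Beta with the weld-bot.  [Station Alpha: the drill-bot, the lift-bot | Station Beta: the cut-bot, the pack-bot, the paint-bot, the weld-bot]
10. Pilot goes back to Station Alpha alone.  [Station Alpha: the drill-bot, the lift-bot | Station Beta: the cut-bot, the pack-bot, the paint-bot, the weld-bot]
11. Pilot goes to Station Beta with the drill-bot.  [Station Alpha: the lift-bot | Station Beta: the cut-bot, the drill-bot, the pack-bot, the paint-bot, the weld-bot]
12. Pilot goes back to Station Alpha alone.  [Station Alpha: the lift-bot | Station Beta: the cut-bot, the drill-bot, the pack-bot, the paint-bot, the weld-bot]
13. Pilot goes to Station Beta with the lift-bot.  [Station Alpha: — | Station Beta: the cut-bot, the drill-bot, the lift-bot, the pack-bot, the paint-bot, the weld-bot]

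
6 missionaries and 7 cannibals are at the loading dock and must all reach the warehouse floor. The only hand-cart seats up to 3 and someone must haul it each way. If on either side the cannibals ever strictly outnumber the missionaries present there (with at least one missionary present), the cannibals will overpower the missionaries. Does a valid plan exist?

The cannibals already outnumber the missionaries at the loading dock before anyone moves, so the starting position itself is disallowed.

No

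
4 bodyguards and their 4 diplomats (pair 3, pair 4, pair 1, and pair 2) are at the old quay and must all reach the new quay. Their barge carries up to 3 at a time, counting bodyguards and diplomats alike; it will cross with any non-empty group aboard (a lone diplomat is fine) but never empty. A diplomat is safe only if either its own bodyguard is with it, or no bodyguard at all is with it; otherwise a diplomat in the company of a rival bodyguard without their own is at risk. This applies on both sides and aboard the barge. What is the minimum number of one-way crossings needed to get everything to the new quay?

Counting alone: each trip to the new quay takes at most 3 across and each return brings at least 1 back, so after t trips out (and t−1 returns) at most 3t − (t−1) of the 8 are across; that first reaches 8 at t = 4, so at least 7 crossings are needed.
The safety rule pushes this higher. Following every safe sequence of crossings, the most of the 8 that can be at the new quay as the barge arrives there on crossing 7 is 7 — never all 8.
So no plan with fewer than 9 crossings exists, and this one achieves 9:
1. bodyguard 3 and diplomat 3 cross → the new quay.
2. bodyguard 3 crosses ← the old quay.
3. bodyguard 3, bodyguard 4, and diplomat 4 cross → the new quay.
4. bodyguard 3 and diplomat 3 cross ← the old quay.
5. bodyguard 1, bodyguard 2, and bodyguard 3 cross → the new quay.
6. diplomat 4 crosses ← the old quay.
7. diplomat 3 and diplomat 4 cross → the new quay.
8. diplomat 3 crosses ← the old quay.
9. diplomat 1, diplomat 2, and diplomat 3 cross → the new quay.

9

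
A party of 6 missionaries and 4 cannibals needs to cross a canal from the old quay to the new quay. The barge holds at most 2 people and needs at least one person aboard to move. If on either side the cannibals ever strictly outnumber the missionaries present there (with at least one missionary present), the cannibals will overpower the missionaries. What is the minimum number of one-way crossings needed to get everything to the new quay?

17

Counting alone: each trip to the new quay takes at most 2 across and each return brings at least 1 back, so after t trips out (and t−1 returns) at most 2t − (t−1) of the 10 are across; that first reaches 10 at t = 9, so at least 17 crossings are needed.
The plan below uses exactly 17 crossings, so it is optimal:
1. 2 cannibals → the new quay.  (the old quay: 6M 2C; the new quay: 0M 2C)
2. 1 cannibal ← the old quay.  (the old quay: 6M 3C; the new quay: 0M 1C)
3. 2 cannibals → the new quay.  (the old quay: 6M 1C; the new quay: 0M 3C)
4. 1 cannibal ← the old quay.  (the old quay: 6M 2C; the new quay: 0M 2C)
5. 2 missionaries → the new quay.  (the old quay: 4M 2C; the new quay: 2M 2C)
6. 1 cannibal ← the old quay.  (the old quay: 4M 3C; the new quay: 2M 1C)
7. 1 missionary and 1 cannibal → the new quay.  (the old quay: 3M 2C; the new quay: 3M 2C)
8. 1 cannibal ← the old quay.  (the old quay: 3M 3C; the new quay: 3M 1C)
9. 2 cannibals → the new quay.  (the old quay: 3M 1C; the new quay: 3M 3C)
10. 1 cannibal ← the old quay.  (the old quay: 3M 2C; the new quay: 3M 2C)
11. 1 missionary and 1 cannibal → the new quay.  (the old quay: 2M 1C; the new quay: 4M 3C)
12. 1 cannibal ← the old quay.  (the old quay: 2M 2C; the new quay: 4M 2C)
13. 2 cannibals → the new quay.  (the old quay: 2M 0C; the new quay: 4M 4C)
14. 1 cannibal ← the old quay.  (the old quay: 2M 1C; the new quay: 4M 3C)
15. 1 missionary and 1 cannibal → the new quay.  (the old quay: 1M 0C; the new quay: 5M 4C)
16. 1 cannibal ← the old quay.  (the old quay: 1M 1C; the new quay: 5M 3C)
17. 1 missionary and 1 cannibal → the new quay.  (the old quay: 0M 0C; the new quay: 6M 4C)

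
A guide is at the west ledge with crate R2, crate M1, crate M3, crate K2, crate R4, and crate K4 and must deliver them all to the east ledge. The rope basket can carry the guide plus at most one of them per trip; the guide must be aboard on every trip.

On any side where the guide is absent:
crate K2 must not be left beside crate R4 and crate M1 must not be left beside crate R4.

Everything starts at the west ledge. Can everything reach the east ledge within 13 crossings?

Yes

Yes — this plan uses 13 crossings (≤ 13):
1. Guide goes to the east ledge with crate R4.  [the west ledge: crate K2, crate K4, crate M1, crate M3, crate R2 | the east ledge: crate R4]
2. Guide goes back to the west ledge alone.  [the west ledge: crate K2, crate K4, crate M1, crate M3, crate R2 | the east ledge: crate R4]
3. Guide goes to the east ledge with crate R2.  [the west ledge: crate K2, crate K4, crate M1, crate M3 | the east ledge: crate R2, crate R4]
4. Guide goes back to the west ledge alone.  [the west ledge: crate K2, crate K4, crate M1, crate M3 | the east ledge: crate R2, crate R4]
5. Guide goes to the east ledge with crate M1.  [the west ledge: crate K2, crate K4, crate M3 | the east ledge: crate M1, crate R2, crate R4]
6. Guide goes back to the west ledge with crate R4.  [the west ledge: crate K2, crate K4, crate M3, crate R4 | the east ledge: crate M1, crate R2]
7. Guide goes to the east ledge with crate K2.  [the west ledge: crate K4, crate M3, crate R4 | the east ledge: crate K2, crate M1, crate R2]
8. Guide goes back to the west ledge alone.  [the west ledge: crate K4, crate M3, crate R4 | the east ledge: crate K2, crate M1, crate R2]
9. Guide goes to the east ledge with crate M3.  [the west ledge: crate K4, crate R4 | the east ledge: crate K2, crate M1, crate M3, crate R2]
10. Guide goes back to the west ledge alone.  [the west ledge: crate K4, crate R4 | the east ledge: crate K2, crate M1, crate M3, crate R2]
11. Guide goes to the east ledge with crate K4.  [the west ledge: crate R4 | the east ledge: crate K2, crate K4, crate M1, crate M3, crate R2]
12. Guide goes back to the west ledge alone.  [the west ledge: crate R4 | the east ledge: crate K2, crate K4, crate M1, crate M3, crate R2]
13. Guide goes to the east ledge with crate R4.  [the west ledge: — | the east ledge: crate K2, crate K4, crate M1, crate M3, crate R2, crate R4]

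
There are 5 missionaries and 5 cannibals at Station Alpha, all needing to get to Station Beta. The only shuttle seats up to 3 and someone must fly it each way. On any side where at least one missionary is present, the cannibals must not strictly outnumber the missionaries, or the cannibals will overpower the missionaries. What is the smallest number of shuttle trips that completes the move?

Counting alone: each trip to Station Beta takes at most 3 across and each return brings at least 1 back, so after t trips out (and t−1 returns) at most 3t − (t−1) of the 10 are across; that first reaches 10 at t = 5, so at least 9 crossings are needed.
The safety rule pushes this higher. Following every safe sequence of crossings, the most of the 10 that can be at Station Beta as the shuttle arrives there on crossing 9 is 9 — never all 10.
So no plan with fewer than 11 crossings exists, and this one achieves 11:
1. 2 cannibals → Station Beta.  (Station Alpha: 5M 3C; Station Beta: 0M 2C)
2. 1 cannibal ← Station Alpha.  (Station Alpha: 5M 4C; Station Beta: 0M 1C)
3. 3 cannibals → Station Beta.  (Station Alpha: 5M 1C; Station Beta: 0M 4C)
4. 1 cannibal ← Station Alpha.  (Station Alpha: 5M 2C; Station Beta: 0M 3C)
5. 3 missionaries → Station Beta.  (Station Alpha: 2M 2C; Station Beta: 3M 3C)
6. 1 missionary and 1 cannibal ← Station Alpha.  (Station Alpha: 3M 3C; Station Beta: 2M 2C)
7. 3 missionaries → Station Beta.  (Station Alpha: 0M 3C; Station Beta: 5M 2C)
8. 1 cannibal ← Station Alpha.  (Station Alpha: 0M 4C; Station Beta: 5M 1C)
9. 2 cannibals → Station Beta.  (Station Alpha: 0M 2C; Station Beta: 5M 3C)
10. 1 cannibal ← Station Alpha.  (Station Alpha: 0M 3C; Station Beta: 5M 2C)
11. 3 cannibals → Station Beta.  (Station Alpha: 0M 0C; Station Beta: 5M 5C)

11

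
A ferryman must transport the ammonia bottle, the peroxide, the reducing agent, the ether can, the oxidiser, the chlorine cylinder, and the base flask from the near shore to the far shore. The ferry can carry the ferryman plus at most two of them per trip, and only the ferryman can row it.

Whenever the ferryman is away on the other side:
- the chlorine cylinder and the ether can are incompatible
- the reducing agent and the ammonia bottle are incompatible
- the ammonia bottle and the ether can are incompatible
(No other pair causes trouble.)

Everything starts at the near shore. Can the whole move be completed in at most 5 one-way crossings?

Counting alone: the ferryman can take at most 2 across per trip to the far shore, so moving all 7 needs at least 4 loaded trips out, with a return between consecutive ones — at least 7 crossings.
Since 5 < 7, 5 crossings cannot be enough. (The shortest complete plan in fact takes 7:)
1. Ferryman goes to the far shore with the ammonia bottle and the ether can.
2. Ferryman goes back to the near shore with the ammonia bottle.
3. Ferryman goes to the far shore with the peroxide and the reducing agent.
4. Ferryman goes back to the near shore alone.
5. Ferryman goes to the far shore with the base flask and the oxidiser.
6. Ferryman goes back to the near shore alone.
7. Ferryman goes to the far shore with the ammonia bottle and the chlorine cylinder.

No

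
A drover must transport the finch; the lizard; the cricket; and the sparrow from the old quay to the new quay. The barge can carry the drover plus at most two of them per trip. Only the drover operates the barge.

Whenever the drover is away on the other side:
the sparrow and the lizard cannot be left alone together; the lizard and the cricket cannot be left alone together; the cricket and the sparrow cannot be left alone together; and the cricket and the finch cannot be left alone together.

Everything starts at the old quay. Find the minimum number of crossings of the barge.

5

Counting alone: the drover can take at most 2 across per trip to the new quay, so moving all 4 needs at least 2 loaded trips out, with a return between consecutive ones — at least 3 crossings.
The safety rule pushes this higher. Following every safe sequence of crossings, the most of the 4 that can be at the new quay as the barge arrives there on crossing 3 is 3 — never all 4.
So no plan with fewer than 5 crossings exists, and this one achieves 5:
1. Drover goes to the new quay with the cricket and the lizard.
2. Drover goes back to the old quay with the lizard.
3. Drover goes to the new quay with the finch and the lizard.
4. Drover goes back to the old quay with the cricket.
5. Drover goes to the new quay with the cricket and the sparrow.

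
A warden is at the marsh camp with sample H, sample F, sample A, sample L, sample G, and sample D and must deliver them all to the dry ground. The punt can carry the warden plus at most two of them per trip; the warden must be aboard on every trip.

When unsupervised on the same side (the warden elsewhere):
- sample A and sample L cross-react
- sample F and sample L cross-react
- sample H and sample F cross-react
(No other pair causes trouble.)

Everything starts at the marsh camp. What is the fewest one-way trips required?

Counting alone: the warden can take at most 2 across per trip to the dry ground, so moving all 6 needs at least 3 loaded trips out, with a return between consecutive ones — at least 5 crossings.
The plan below uses exactly 5 crossings, so it is optimal:
1. Warden goes to the dry ground with sample H and sample L.  [the marsh camp: sample A, sample D, sample F, sample G | the dry ground: sample H, sample L]
2. Warden goes back to the marsh camp alone.  [the marsh camp: sample A, sample D, sample F, sample G | the dry ground: sample H, sample L]
3. Warden goes to the dry ground with sample D and sample G.  [the marsh camp: sample A, sample F | the dry ground: sample D, sample G, sample H, sample L]
4. Warden goes back to the marsh camp alone.  [the marsh camp: sample A, sample F | the dry ground: sample D, sample G, sample H, sample L]
5. Warden goes to the dry ground with sample A and sample F.  [the marsh camp: — | the dry ground: sample A, sample D, sample F, sample G, sample H, sample L]

5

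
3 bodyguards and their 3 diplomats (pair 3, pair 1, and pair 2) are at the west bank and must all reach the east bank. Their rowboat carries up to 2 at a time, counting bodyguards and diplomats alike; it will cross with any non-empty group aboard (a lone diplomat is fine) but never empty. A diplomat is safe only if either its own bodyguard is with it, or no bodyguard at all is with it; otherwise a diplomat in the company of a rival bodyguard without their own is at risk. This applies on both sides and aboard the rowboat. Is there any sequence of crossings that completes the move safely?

1. bodyguard 3 and diplomat 3 cross → the east bank.
2. bodyguard 3 crosses ← the west bank.
3. diplomat 1 and diplomat 2 cross → the east bank.
4. diplomat 3 crosses ← the west bank.
5. bodyguard 1 and bodyguard 2 cross → the east bank.
6. bodyguard 1 and diplomat 1 cross ← the west bank.
7. bodyguard 1 and bodyguard 3 cross → the east bank.
8. diplomat 2 crosses ← the west bank.
9. diplomat 1 and diplomat 3 cross → the east bank.
10. bodyguard 2 crosses ← the west bank.
11. bodyguard 2 and diplomat 2 cross → the east bank.

Yes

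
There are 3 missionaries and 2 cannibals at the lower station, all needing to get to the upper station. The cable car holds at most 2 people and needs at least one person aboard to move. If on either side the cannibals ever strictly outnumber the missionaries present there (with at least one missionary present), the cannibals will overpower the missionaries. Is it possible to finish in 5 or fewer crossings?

No

Counting alone: each trip to the upper station takes at most 2 across and each return brings at least 1 back, so after t trips out (and t−1 returns) at most 2t − (t−1) of the 5 are across; that first reaches 5 at t = 4, so at least 7 crossings are needed.
Since 5 < 7, 5 crossings cannot be enough. (The shortest complete plan in fact takes 7:)
1. 2 cannibals → the upper station.  (the lower station: 3M 0C; the upper station: 0M 2C)
2. 1 cannibal ← the lower station.  (the lower station: 3M 1C; the upper station: 0M 1C)
3. 2 missionaries → the upper station.  (the lower station: 1M 1C; the upper station: 2M 1C)
4. 1 missionary ← the lower station.  (the lower station: 2M 1C; the upper station: 1M 1C)
5. 1 missionary and 1 cannibal → the upper station.  (the lower station: 1M 0C; the upper station: 2M 2C)
6. 1 cannibal ← the lower station.  (the lower station: 1M 1C; the upper station: 2M 1C)
7. 1 missionary and 1 cannibal → the upper station.  (the lower station: 0M 0C; the upper station: 3M 2C)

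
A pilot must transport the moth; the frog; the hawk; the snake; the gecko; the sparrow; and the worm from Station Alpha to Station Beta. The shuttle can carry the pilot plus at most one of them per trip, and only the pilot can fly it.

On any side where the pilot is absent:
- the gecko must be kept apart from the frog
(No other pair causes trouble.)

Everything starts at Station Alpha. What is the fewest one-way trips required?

13

Counting alone: the pilot can take at most 1 across per trip to Station Beta, so moving all 7 needs at least 7 loaded trips out, with a return between consecutive ones — at least 13 crossings.
The plan below uses exactly 13 crossings, so it is optimal:
1. Pilot goes to Station Beta with the frog.
2. Pilot goes back to Station Alpha alone.
3. Pilot goes to Station Beta with the moth.
4. Pilot goes back to Station Alpha alone.
5. Pilot goes to Station Beta with the hawk.
6. Pilot goes back to Station Alpha alone.
7. Pilot goes to Station Beta with the snake.
8. Pilot goes back to Station Alpha alone.
9. Pilot goes to Station Beta with the sparrow.
10. Pilot goes back to Station Alpha alone.
11. Pilot goes to Station Beta with the worm.
12. Pilot goes back to Station Alpha alone.
13. Pilot goes to Station Beta with the gecko.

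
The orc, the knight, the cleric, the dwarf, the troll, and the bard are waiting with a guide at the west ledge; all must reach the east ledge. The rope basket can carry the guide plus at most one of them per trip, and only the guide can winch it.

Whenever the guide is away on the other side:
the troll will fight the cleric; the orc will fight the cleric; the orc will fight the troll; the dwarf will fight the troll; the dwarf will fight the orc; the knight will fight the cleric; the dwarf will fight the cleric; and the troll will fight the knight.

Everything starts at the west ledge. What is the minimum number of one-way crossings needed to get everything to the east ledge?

Whatever the first load, the items left behind include a forbidden pair without the guide. No opening move is safe, so no plan exists.

impossible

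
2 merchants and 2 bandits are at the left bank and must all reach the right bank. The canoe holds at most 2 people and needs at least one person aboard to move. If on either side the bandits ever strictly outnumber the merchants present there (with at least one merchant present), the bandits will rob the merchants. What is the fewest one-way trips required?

5

Counting alone: each trip to the right bank takes at most 2 across and each return brings at least 1 back, so after t trips out (and t−1 returns) at most 2t − (t−1) of the 4 are across; that first reaches 4 at t = 3, so at least 5 crossings are needed.
The plan below uses exactly 5 crossings, so it is optimal:
1. 2 bandits → the right bank.  (the left bank: 2M 0B; the right bank: 0M 2B)
2. 1 bandit ← the left bank.  (the left bank: 2M 1B; the right bank: 0M 1B)
3. 2 merchants → the right bank.  (the left bank: 0M 1B; the right bank: 2M 1B)
4. 1 bandit ← the left bank.  (the left bank: 0M 2B; the right bank: 2M 0B)
5. 2 bandits → the right bank.  (the left bank: 0M 0B; the right bank: 2M 2B)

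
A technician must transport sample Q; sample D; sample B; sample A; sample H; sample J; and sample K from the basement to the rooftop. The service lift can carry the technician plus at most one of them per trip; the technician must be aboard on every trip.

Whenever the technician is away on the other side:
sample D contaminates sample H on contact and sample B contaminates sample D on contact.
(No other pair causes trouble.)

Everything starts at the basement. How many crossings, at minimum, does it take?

15

Counting alone: the technician can take at most 1 across per trip to the rooftop, so moving all 7 needs at least 7 loaded trips out, with a return between consecutive ones — at least 13 crossings.
The safety rule pushes this higher. Following every safe sequence of crossings, the most of the 7 that can be at the rooftop as the service lift arrives there on crossing 13 is 6 — never all 7.
So no plan with fewer than 15 crossings exists, and this one achieves 15:
1. Technician goes to the rooftop with sample D.  [the basement: sample A, sample B, sample H, sample J, sample K, sample Q | the rooftop: sample D]
2. Technician goes back to the basement alone.  [the basement: sample A, sample B, sample H, sample J, sample K, sample Q | the rooftop: sample D]
3. Technician goes to the rooftop with sample Q.  [the basement: sample A, sample B, sample H, sample J, sample K | the rooftop: sample D, sample Q]
4. Technician goes back to the basement alone.  [the basement: sample A, sample B, sample H, sample J, sample K | the rooftop: sample D, sample Q]
5. Technician goes to the rooftop with sample B.  [the basement: sample A, sample H, sample J, sample K | the rooftop: sample B, sample D, sample Q]
6. Technician goes back to the basement with sample D.  [the basement: sample A, sample D, sample H, sample J, sample K | the rooftop: sample B, sample Q]
7. Technician goes to the rooftop with sample H.  [the basement: sample A, sample D, sample J, sample K | the rooftop: sample B, sample H, sample Q]
8. Technician goes back to the basement alone.  [the basement: sample A, sample D, sample J, sample K | the rooftop: sample B, sample H, sample Q]
9. Technician goes to the rooftop with sample A.  [the basement: sample D, sample J, sample K | the rooftop: sample A, sample B, sample H, sample Q]
10. Technician goes back to the basement alone.  [the basement: sample D, sample J, sample K | the rooftop: sample A, sample B, sample H, sample Q]
11. Technician goes to the rooftop with sample J.  [the basement: sample D, sample K | the rooftop: sample A, sample B, sample H, sample J, sample Q]
12. Technician goes back to the basement alone.  [the basement: sample D, sample K | the rooftop: sample A, sample B, sample H, sample J, sample Q]
13. Technician goes to the rooftop with sample K.  [the basement: sample D | the rooftop: sample A, sample B, sample H, sample J, sample K, sample Q]
14. Technician goes back to the basement alone.  [the basement: sample D | the rooftop: sample A, sample B, sample H, sample J, sample K, sample Q]
15. Technician goes to the rooftop with sample D.  [the basement: — | the rooftop: sample A, sample B, sample D, sample H, sample J, sample K, sample Q]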